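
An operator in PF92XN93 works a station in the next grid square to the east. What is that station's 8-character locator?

QF02an03

Longitude extended square 9; +1 → 10, wraps to 0, carry into subsquare.
Longitude subsquare x = 23; +1 → 24, wraps to 0 = a, carry into square.
Longitude square 9; +1 → 10, wraps to 0, carry into field.
Longitude field P = 15; +1 → 16 = Q.
The latitude characters are unchanged.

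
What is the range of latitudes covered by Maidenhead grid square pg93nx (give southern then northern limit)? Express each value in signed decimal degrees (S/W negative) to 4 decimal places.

Field P=15, G=6: +15·20° lon, +6·10° lat → SW at lon 120°, lat -30°.
Square 9, 3: +9·2° lon, +3·1° lat → SW at lon 138°, lat -27°.
Subsquare n=13, x=23: +13·0.0833333° lon, +23·0.0416667° lat → SW at lon 139.083°, lat -26.0417°.
Cell spans 0.0833333° lon × 0.0416667° lat.
south -26.0417, north -26.0000.

-26.0417, -26.0000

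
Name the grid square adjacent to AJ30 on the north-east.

AJ41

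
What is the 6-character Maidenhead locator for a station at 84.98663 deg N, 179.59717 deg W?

Shift to the Maidenhead origin (180°W, 90°S): lon 0.4028, lat 174.9866.
Field (20°×10°, letters A–R): 0.4028/20 → 0 → A, 174.9866/10 → 17 → R; chars AR.
Square (2°×1°, digits 0–9): 0.4028/2 → 0, 4.9866/1 → 4; chars 04.
Subsquare (5′×2.5′, letters a–x): 0.4028/0.0833333 → 4 → e, 0.9866/0.0416667 → 23 → x; chars ex.

AR04ex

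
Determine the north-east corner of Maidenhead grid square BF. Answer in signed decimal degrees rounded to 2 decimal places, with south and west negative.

Field B=1, F=5: +1·20° lon, +5·10° lat → SW at lon -160°, lat -40°.
Cell spans 20° lon × 10° lat. NE corner is SW corner plus one full cell.
latitude -30.00, longitude -140.00.

-30.00, -140.00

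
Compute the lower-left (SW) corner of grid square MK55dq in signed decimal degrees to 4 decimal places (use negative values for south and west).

Field M=12, K=10: +12·20° lon, +10·10° lat → SW at lon 60°, lat 10°.
Square 5, 5: +5·2° lon, +5·1° lat → SW at lon 70°, lat 15°.
Subsquare d=3, q=16: +3·0.0833333° lon, +16·0.0416667° lat → SW at lon 70.25°, lat 15.6667°.
latitude 15.6667, longitude 70.2500.

15.6667, 70.2500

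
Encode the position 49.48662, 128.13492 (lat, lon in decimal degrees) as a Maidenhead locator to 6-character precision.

PN49bl

Offset from 180°W / 90°S: lon 308.1349°, lat 139.4866°.
Field: 308.1349/20 → 15 → P, 139.4866/10 → 13 → N; chars PN.
Square: 8.1349/2 → 4, 9.4866/1 → 9; chars 49.
Subsquare: 0.1349/0.0833333 → 1 → b, 0.4866/0.0416667 → 11 → l; chars bl.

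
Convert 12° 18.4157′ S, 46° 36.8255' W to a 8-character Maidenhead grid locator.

GH67qq66

Offset from 180°W / 90°S: lon 133.38624°, lat 77.69307°.
Field: 133.38624/20 → 6 → G, 77.69307/10 → 7 → H; chars GH.
Square: 13.38624/2 → 6, 7.69307/1 → 7; chars 67.
Subsquare: 1.38624/0.0833333 → 16 → q, 0.69307/0.0416667 → 16 → q; chars qq.
Extended square: 0.05291/0.00833333 → 6, 0.02641/0.00416667 → 6; chars 66.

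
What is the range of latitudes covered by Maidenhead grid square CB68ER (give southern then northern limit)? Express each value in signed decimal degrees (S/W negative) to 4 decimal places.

-71.2917, -71.2500

Field C=2, B=1: +2·20° lon, +1·10° lat → SW at lon -140°, lat -80°.
Square 6, 8: +6·2° lon, +8·1° lat → SW at lon -128°, lat -72°.
Subsquare e=4, r=17: +4·0.0833333° lon, +17·0.0416667° lat → SW at lon -127.667°, lat -71.2917°.
Cell spans 0.0833333° lon × 0.0416667° lat.
south -71.2917, north -71.2500.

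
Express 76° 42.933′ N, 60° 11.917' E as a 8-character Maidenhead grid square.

MQ06cr31

Offset from 180°W / 90°S: lon 240.19862°, lat 166.71555°.
Field: 240.19862/20 → 12 → M, 166.71555/10 → 16 → Q; chars MQ.
Square: 0.19862/2 → 0, 6.71555/1 → 6; chars 06.
Subsquare: 0.19862/0.0833333 → 2 → c, 0.71555/0.0416667 → 17 → r; chars cr.
Extended square: 0.03195/0.00833333 → 3, 0.00722/0.00416667 → 1; chars 31.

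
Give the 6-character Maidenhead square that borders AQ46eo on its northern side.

AQ46ep

Latitude subsquare o = 14; +1 → 15 = p.
The longitude characters are unchanged.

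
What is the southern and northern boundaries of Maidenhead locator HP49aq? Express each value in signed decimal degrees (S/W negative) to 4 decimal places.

69.6667, 69.7083

Field H=7, P=15: +7·20° lon, +15·10° lat → SW at lon -40°, lat 60°.
Square 4, 9: +4·2° lon, +9·1° lat → SW at lon -32°, lat 69°.
Subsquare a=0, q=16: +0·0.0833333° lon, +16·0.0416667° lat → SW at lon -32°, lat 69.6667°.
Cell spans 0.0833333° lon × 0.0416667° lat.
south 69.6667, north 69.7083.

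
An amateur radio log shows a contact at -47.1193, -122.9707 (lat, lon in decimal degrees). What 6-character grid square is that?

CE82mv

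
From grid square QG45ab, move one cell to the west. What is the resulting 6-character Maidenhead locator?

QG35xb

Longitude subsquare a = 0; −1 → -1, wraps to 23 = x, carry into square.
Longitude square 4; −1 → 3.
The latitude characters are unchanged.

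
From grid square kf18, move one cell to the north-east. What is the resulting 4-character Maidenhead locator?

KF29

Longitude square 1; +1 → 2.
Latitude square 8; +1 → 9.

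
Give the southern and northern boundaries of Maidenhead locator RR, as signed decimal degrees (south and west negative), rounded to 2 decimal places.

Field R=17, R=17: +17·20° lon, +17·10° lat → SW at lon 160°, lat 80°.
Cell spans 20° lon × 10° lat.
south 80.00, north 90.00.

80.00, 90.00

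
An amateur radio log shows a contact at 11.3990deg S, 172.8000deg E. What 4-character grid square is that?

RH68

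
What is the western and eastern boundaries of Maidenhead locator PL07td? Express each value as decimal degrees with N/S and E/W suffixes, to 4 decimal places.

121.5833° E, 121.6667° E

Field P=15, L=11: +15·20° lon, +11·10° lat → SW at lon 120°, lat 20°.
Square 0, 7: +0·2° lon, +7·1° lat → SW at lon 120°, lat 27°.
Subsquare t=19, d=3: +19·0.0833333° lon, +3·0.0416667° lat → SW at lon 121.583°, lat 27.125°.
Cell spans 0.0833333° lon × 0.0416667° lat.
west 121.5833° E, east 121.6667° E.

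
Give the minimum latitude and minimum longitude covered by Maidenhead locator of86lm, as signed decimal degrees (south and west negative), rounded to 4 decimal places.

Field O=14, F=5: +14·20° lon, +5·10° lat → SW at lon 100°, lat -40°.
Square 8, 6: +8·2° lon, +6·1° lat → SW at lon 116°, lat -34°.
Subsquare l=11, m=12: +11·0.0833333° lon, +12·0.0416667° lat → SW at lon 116.917°, lat -33.5°.
latitude -33.5000, longitude 116.9167.

-33.5000, 116.9167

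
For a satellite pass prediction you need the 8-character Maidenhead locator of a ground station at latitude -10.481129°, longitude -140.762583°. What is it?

BH99om84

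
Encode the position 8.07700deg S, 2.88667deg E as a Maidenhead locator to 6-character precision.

Add 180° to longitude and 90° to latitude: 182.8867, 81.9230.
Field: 182.8867/20 → 9 → J, 81.9230/10 → 8 → I; chars JI.
Square: 2.8867/2 → 1, 1.9230/1 → 1; chars 11.
Subsquare: 0.8867/0.0833333 → 10 → k, 0.9230/0.0416667 → 22 → w; chars kw.

JI11kw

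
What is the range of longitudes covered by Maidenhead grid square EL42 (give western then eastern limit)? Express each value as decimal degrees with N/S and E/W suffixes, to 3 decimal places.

92.000° W, 90.000° W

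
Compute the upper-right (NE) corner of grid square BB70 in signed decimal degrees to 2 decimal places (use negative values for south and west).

-79.00, -144.00

Field B=1, B=1: +1·20° lon, +1·10° lat → SW at lon -160°, lat -80°.
Square 7, 0: +7·2° lon, +0·1° lat → SW at lon -146°, lat -80°.
Cell spans 2° lon × 1° lat. NE corner is SW corner plus one full cell.
latitude -79.00, longitude -144.00.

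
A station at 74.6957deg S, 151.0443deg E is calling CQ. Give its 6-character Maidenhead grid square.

QB55mh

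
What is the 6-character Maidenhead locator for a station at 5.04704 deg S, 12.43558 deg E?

Shift to the Maidenhead origin (180°W, 90°S): lon 192.4356, lat 84.9530.
Field: 192.4356/20 → 9 → J, 84.9530/10 → 8 → I; chars JI.
Square: 12.4356/2 → 6, 4.9530/1 → 4; chars 64.
Subsquare: 0.4356/0.0833333 → 5 → f, 0.9530/0.0416667 → 22 → w; chars fw.

JI64fw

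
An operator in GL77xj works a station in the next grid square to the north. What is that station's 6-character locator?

Latitude subsquare j = 9; +1 → 10 = k.
The longitude characters are unchanged.

GL77xk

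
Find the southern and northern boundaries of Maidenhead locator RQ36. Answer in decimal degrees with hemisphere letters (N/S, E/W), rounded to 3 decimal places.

76.000° N, 77.000° N

Field R=17, Q=16: +17·20° lon, +16·10° lat → SW at lon 160°, lat 70°.
Square 3, 6: +3·2° lon, +6·1° lat → SW at lon 166°, lat 76°.
Cell spans 2° lon × 1° lat.
south 76.000° N, north 77.000° N.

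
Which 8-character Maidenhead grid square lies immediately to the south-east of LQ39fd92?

LQ39gd01

Longitude extended square 9; +1 → 10, wraps to 0, carry into subsquare.
Longitude subsquare f = 5; +1 → 6 = g.
Latitude extended square 2; −1 → 1.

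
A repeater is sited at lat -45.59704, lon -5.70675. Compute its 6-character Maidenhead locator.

IE74dj

Add 180° to longitude and 90° to latitude: 174.2933, 44.4030.
Field (20°×10°, letters A–R): 174.2933/20 → 8 → I, 44.4030/10 → 4 → E; chars IE.
Square (2°×1°, digits 0–9): 14.2933/2 → 7, 4.4030/1 → 4; chars 74.
Subsquare (5′×2.5′, letters a–x): 0.2933/0.0833333 → 3 → d, 0.4030/0.0416667 → 9 → j; chars dj.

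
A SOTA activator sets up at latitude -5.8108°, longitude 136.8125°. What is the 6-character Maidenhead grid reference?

PI84je

Add 180° to longitude and 90° to latitude: 316.8125, 84.1892.
Field: lon ⌊316.8125/20⌋ = 15 → P; lat ⌊84.1892/10⌋ = 8 → I.
Square: lon ⌊16.8125/2⌋ = 8; lat ⌊4.1892/1⌋ = 4.
Subsquare: lon ⌊0.8125/0.0833333⌋ = 9 → j; lat ⌊0.1892/0.0416667⌋ = 4 → e.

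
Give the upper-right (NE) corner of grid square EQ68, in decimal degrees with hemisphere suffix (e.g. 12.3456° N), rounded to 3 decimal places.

79.000° N, 86.000° W

Field E=4, Q=16: +4·20° lon, +16·10° lat → SW at lon -100°, lat 70°.
Square 6, 8: +6·2° lon, +8·1° lat → SW at lon -88°, lat 78°.
Cell spans 2° lon × 1° lat. NE corner is SW corner plus one full cell.
latitude 79.000° N, longitude 86.000° W.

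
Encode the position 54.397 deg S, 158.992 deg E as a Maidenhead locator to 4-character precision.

QD95

Shift to the Maidenhead origin (180°W, 90°S): lon 338.99, lat 35.60.
Field (20°×10°, letters A–R): 338.99/20 → 16 → Q, 35.60/10 → 3 → D; chars QD.
Square (2°×1°, digits 0–9): 18.99/2 → 9, 5.60/1 → 5; chars 95.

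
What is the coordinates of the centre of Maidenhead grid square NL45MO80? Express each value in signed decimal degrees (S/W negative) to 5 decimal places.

25.58542, 89.07083

Field N=13, L=11: +13·20° lon, +11·10° lat → SW at lon 80°, lat 20°.
Square 4, 5: +4·2° lon, +5·1° lat → SW at lon 88°, lat 25°.
Subsquare m=12, o=14: +12·0.0833333° lon, +14·0.0416667° lat → SW at lon 89°, lat 25.5833°.
Extended square 8, 0: +8·0.00833333° lon, +0·0.00416667° lat → SW at lon 89.0667°, lat 25.5833°.
Cell spans 0.00833333° lon × 0.00416667° lat. Centre is SW corner plus half of each.
latitude 25.58542, longitude 89.07083.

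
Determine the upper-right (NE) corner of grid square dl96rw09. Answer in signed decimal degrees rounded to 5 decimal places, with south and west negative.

Field D=3, L=11: +3·20° lon, +11·10° lat → SW at lon -120°, lat 20°.
Square 9, 6: +9·2° lon, +6·1° lat → SW at lon -102°, lat 26°.
Subsquare r=17, w=22: +17·0.0833333° lon, +22·0.0416667° lat → SW at lon -100.583°, lat 26.9167°.
Extended square 0, 9: +0·0.00833333° lon, +9·0.00416667° lat → SW at lon -100.583°, lat 26.9542°.
Cell spans 0.00833333° lon × 0.00416667° lat. NE corner is SW corner plus one full cell.
latitude 26.95833, longitude -100.57500.

26.95833, -100.57500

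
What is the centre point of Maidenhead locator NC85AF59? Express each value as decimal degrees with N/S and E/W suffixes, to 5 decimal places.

Field N=13, C=2: +13·20° lon, +2·10° lat → SW at lon 80°, lat -70°.
Square 8, 5: +8·2° lon, +5·1° lat → SW at lon 96°, lat -65°.
Subsquare a=0, f=5: +0·0.0833333° lon, +5·0.0416667° lat → SW at lon 96°, lat -64.7917°.
Extended square 5, 9: +5·0.00833333° lon, +9·0.00416667° lat → SW at lon 96.0417°, lat -64.7542°.
Cell spans 0.00833333° lon × 0.00416667° lat. Centre is SW corner plus half of each.
latitude 64.75208° S, longitude 96.04583° E.

64.75208° S, 96.04583° E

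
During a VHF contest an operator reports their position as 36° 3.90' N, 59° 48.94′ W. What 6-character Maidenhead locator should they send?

GM06cb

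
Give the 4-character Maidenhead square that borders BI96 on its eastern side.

CI06

Longitude square 9; +1 → 10, wraps to 0, carry into field.
Longitude field B = 1; +1 → 2 = C.
The latitude characters are unchanged.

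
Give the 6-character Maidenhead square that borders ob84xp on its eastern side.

Longitude subsquare x = 23; +1 → 24, wraps to 0 = a, carry into square.
Longitude square 8; +1 → 9.
The latitude characters are unchanged.

OB94ap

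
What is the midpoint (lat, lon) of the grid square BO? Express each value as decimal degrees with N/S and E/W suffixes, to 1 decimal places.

Field B=1, O=14: +1·20° lon, +14·10° lat → SW at lon -160°, lat 50°.
Cell spans 20° lon × 10° lat. Centre is SW corner plus half of each.
latitude 55.0° N, longitude 150.0° W.

55.0° N, 150.0° W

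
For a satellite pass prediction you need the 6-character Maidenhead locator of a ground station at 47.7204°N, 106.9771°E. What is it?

ON37lr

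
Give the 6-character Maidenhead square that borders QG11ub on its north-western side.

Longitude subsquare u = 20; −1 → 19 = t.
Latitude subsquare b = 1; +1 → 2 = c.

QG11tc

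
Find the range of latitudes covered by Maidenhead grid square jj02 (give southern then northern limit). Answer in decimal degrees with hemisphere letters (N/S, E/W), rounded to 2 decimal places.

2.00° N, 3.00° N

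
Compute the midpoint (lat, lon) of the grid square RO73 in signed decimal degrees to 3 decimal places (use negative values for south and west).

Field R=17, O=14: +17·20° lon, +14·10° lat → SW at lon 160°, lat 50°.
Square 7, 3: +7·2° lon, +3·1° lat → SW at lon 174°, lat 53°.
Cell spans 2° lon × 1° lat. Centre is SW corner plus half of each.
latitude 53.500, longitude 175.000.

53.500, 175.000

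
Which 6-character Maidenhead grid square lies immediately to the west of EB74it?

Longitude subsquare i = 8; −1 → 7 = h.
The latitude characters are unchanged.

EB74ht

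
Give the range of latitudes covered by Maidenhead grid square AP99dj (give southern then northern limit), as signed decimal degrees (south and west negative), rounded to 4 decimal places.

69.3750, 69.4167

Field A=0, P=15: +0·20° lon, +15·10° lat → SW at lon -180°, lat 60°.
Square 9, 9: +9·2° lon, +9·1° lat → SW at lon -162°, lat 69°.
Subsquare d=3, j=9: +3·0.0833333° lon, +9·0.0416667° lat → SW at lon -161.75°, lat 69.375°.
Cell spans 0.0833333° lon × 0.0416667° lat.
south 69.3750, north 69.4167.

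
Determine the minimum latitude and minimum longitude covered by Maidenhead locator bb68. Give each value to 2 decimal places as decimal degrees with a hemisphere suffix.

72.00° S, 148.00° W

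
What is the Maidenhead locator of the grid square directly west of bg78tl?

Longitude subsquare t = 19; −1 → 18 = s.
The latitude characters are unchanged.

BG78sl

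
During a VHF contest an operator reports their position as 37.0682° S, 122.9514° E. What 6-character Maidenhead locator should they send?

Offset from 180°W / 90°S: lon 302.9514°, lat 52.9318°.
Field (20°×10°, letters A–R): lon ⌊302.9514/20⌋ = 15 → P; lat ⌊52.9318/10⌋ = 5 → F.
Square (2°×1°, digits 0–9): lon ⌊2.9514/2⌋ = 1; lat ⌊2.9318/1⌋ = 2.
Subsquare (5′×2.5′, letters a–x): lon ⌊0.9514/0.0833333⌋ = 11 → l; lat ⌊0.9318/0.0416667⌋ = 22 → w.

PF12lw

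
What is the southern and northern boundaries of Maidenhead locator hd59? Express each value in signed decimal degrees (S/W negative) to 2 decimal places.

-51.00, -50.00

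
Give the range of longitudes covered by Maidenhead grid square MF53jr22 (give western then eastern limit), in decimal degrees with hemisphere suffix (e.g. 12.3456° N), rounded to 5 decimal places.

Field M=12, F=5: +12·20° lon, +5·10° lat → SW at lon 60°, lat -40°.
Square 5, 3: +5·2° lon, +3·1° lat → SW at lon 70°, lat -37°.
Subsquare j=9, r=17: +9·0.0833333° lon, +17·0.0416667° lat → SW at lon 70.75°, lat -36.2917°.
Extended square 2, 2: +2·0.00833333° lon, +2·0.00416667° lat → SW at lon 70.7667°, lat -36.2833°.
Cell spans 0.00833333° lon × 0.00416667° lat.
west 70.76667° E, east 70.77500° E.

70.76667° E, 70.77500° E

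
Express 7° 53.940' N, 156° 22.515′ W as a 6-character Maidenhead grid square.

Offset from 180°W / 90°S: lon 23.6248°, lat 97.8990°.
Field: lon ⌊23.6248/20⌋ = 1 → B; lat ⌊97.8990/10⌋ = 9 → J.
Square: lon ⌊3.6248/2⌋ = 1; lat ⌊7.8990/1⌋ = 7.
Subsquare: lon ⌊1.6248/0.0833333⌋ = 19 → t; lat ⌊0.8990/0.0416667⌋ = 21 → v.

BJ17tv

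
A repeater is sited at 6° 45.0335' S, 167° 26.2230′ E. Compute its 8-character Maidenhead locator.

Offset from 180°W / 90°S: lon 347.43705°, lat 83.24944°.
Field (20°×10°, letters A–R): 347.43705/20 → 17 → R, 83.24944/10 → 8 → I; chars RI.
Square (2°×1°, digits 0–9): 7.43705/2 → 3, 3.24944/1 → 3; chars 33.
Subsquare (5′×2.5′, letters a–x): 1.43705/0.0833333 → 17 → r, 0.24944/0.0416667 → 5 → f; chars rf.
Extended square (30″×15″, digits 0–9): 0.02038/0.00833333 → 2, 0.04111/0.00416667 → 9; chars 29.

RI33rf29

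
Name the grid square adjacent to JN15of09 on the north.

JN15og00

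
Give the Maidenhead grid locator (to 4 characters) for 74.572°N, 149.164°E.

Shift to the Maidenhead origin (180°W, 90°S): lon 329.16, lat 164.57.
Field (20°×10°, letters A–R): lon ⌊329.16/20⌋ = 16 → Q; lat ⌊164.57/10⌋ = 16 → Q.
Square (2°×1°, digits 0–9): lon ⌊9.16/2⌋ = 4; lat ⌊4.57/1⌋ = 4.

QQ44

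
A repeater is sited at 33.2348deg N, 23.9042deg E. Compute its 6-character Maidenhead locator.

KM13wf

Offset from 180°W / 90°S: lon 203.9042°, lat 123.2348°.
Field: lon ⌊203.9042/20⌋ = 10 → K; lat ⌊123.2348/10⌋ = 12 → M.
Square: lon ⌊3.9042/2⌋ = 1; lat ⌊3.2348/1⌋ = 3.
Subsquare: lon ⌊1.9042/0.0833333⌋ = 22 → w; lat ⌊0.2348/0.0416667⌋ = 5 → f.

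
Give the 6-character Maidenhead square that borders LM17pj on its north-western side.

Longitude subsquare p = 15; −1 → 14 = o.
Latitude subsquare j = 9; +1 → 10 = k.

LM17ok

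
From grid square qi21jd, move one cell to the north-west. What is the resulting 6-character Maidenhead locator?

Longitude subsquare j = 9; −1 → 8 = i.
Latitude subsquare d = 3; +1 → 4 = e.

QI21ie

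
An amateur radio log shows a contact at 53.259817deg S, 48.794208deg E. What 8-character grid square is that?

Shift to the Maidenhead origin (180°W, 90°S): lon 228.79421, lat 36.74018.
Field: 228.79421/20 → 11 → L, 36.74018/10 → 3 → D; chars LD.
Square: 8.79421/2 → 4, 6.74018/1 → 6; chars 46.
Subsquare: 0.79421/0.0833333 → 9 → j, 0.74018/0.0416667 → 17 → r; chars jr.
Extended square: 0.04421/0.00833333 → 5, 0.03185/0.00416667 → 7; chars 57.

LD46jr57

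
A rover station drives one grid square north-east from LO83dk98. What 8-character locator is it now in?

Longitude extended square 9; +1 → 10, wraps to 0, carry into subsquare.
Longitude subsquare d = 3; +1 → 4 = e.
Latitude extended square 8; +1 → 9.

LO83ek09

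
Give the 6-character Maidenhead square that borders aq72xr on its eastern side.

AQ82ar

Longitude subsquare x = 23; +1 → 24, wraps to 0 = a, carry into square.
Longitude square 7; +1 → 8.
The latitude characters are unchanged.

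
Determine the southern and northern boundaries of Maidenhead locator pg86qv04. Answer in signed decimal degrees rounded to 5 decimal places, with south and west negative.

-23.10833, -23.10417

Field P=15, G=6: +15·20° lon, +6·10° lat → SW at lon 120°, lat -30°.
Square 8, 6: +8·2° lon, +6·1° lat → SW at lon 136°, lat -24°.
Subsquare q=16, v=21: +16·0.0833333° lon, +21·0.0416667° lat → SW at lon 137.333°, lat -23.125°.
Extended square 0, 4: +0·0.00833333° lon, +4·0.00416667° lat → SW at lon 137.333°, lat -23.1083°.
Cell spans 0.00833333° lon × 0.00416667° lat.
south -23.10833, north -23.10417.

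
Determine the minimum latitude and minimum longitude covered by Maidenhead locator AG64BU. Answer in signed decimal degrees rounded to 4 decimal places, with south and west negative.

Field A=0, G=6: +0·20° lon, +6·10° lat → SW at lon -180°, lat -30°.
Square 6, 4: +6·2° lon, +4·1° lat → SW at lon -168°, lat -26°.
Subsquare b=1, u=20: +1·0.0833333° lon, +20·0.0416667° lat → SW at lon -167.917°, lat -25.1667°.
latitude -25.1667, longitude -167.9167.

-25.1667, -167.9167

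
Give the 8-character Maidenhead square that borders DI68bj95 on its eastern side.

DI68cj05

Longitude extended square 9; +1 → 10, wraps to 0, carry into subsquare.
Longitude subsquare b = 1; +1 → 2 = c.
The latitude characters are unchanged.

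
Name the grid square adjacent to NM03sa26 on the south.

Latitude extended square 6; −1 → 5.
The longitude characters are unchanged.

NM03sa25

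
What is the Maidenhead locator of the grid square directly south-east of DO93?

EO02

Longitude square 9; +1 → 10, wraps to 0, carry into field.
Longitude field D = 3; +1 → 4 = E.
Latitude square 3; −1 → 2.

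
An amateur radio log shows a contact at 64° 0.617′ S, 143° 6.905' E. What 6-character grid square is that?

QC15nx

Add 180° to longitude and 90° to latitude: 323.1151, 25.9897.
Field (20°×10°, letters A–R): 323.1151/20 → 16 → Q, 25.9897/10 → 2 → C; chars QC.
Square (2°×1°, digits 0–9): 3.1151/2 → 1, 5.9897/1 → 5; chars 15.
Subsquare (5′×2.5′, letters a–x): 1.1151/0.0833333 → 13 → n, 0.9897/0.0416667 → 23 → x; chars nx.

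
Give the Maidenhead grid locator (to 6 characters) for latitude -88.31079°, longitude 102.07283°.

OA11aq

Offset from 180°W / 90°S: lon 282.0728°, lat 1.6892°.
Field (20°×10°, letters A–R): lon ⌊282.0728/20⌋ = 14 → O; lat ⌊1.6892/10⌋ = 0 → A.
Square (2°×1°, digits 0–9): lon ⌊2.0728/2⌋ = 1; lat ⌊1.6892/1⌋ = 1.
Subsquare (5′×2.5′, letters a–x): lon ⌊0.0728/0.0833333⌋ = 0 → a; lat ⌊0.6892/0.0416667⌋ = 16 → q.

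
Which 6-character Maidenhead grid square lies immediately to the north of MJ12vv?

MJ12vw

Latitude subsquare v = 21; +1 → 22 = w.
The longitude characters are unchanged.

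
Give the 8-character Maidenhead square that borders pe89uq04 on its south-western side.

PE89tq93

Longitude extended square 0; −1 → -1, wraps to 9, carry into subsquare.
Longitude subsquare u = 20; −1 → 19 = t.
Latitude extended square 4; −1 → 3.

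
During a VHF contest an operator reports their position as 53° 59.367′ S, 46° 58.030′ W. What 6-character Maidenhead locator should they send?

GD66ma

Offset from 180°W / 90°S: lon 133.0328°, lat 36.0106°.
Field: 133.0328/20 → 6 → G, 36.0106/10 → 3 → D; chars GD.
Square: 13.0328/2 → 6, 6.0106/1 → 6; chars 66.
Subsquare: 1.0328/0.0833333 → 12 → m, 0.0106/0.0416667 → 0 → a; chars ma.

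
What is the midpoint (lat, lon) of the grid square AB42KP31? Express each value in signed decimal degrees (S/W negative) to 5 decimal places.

Field A=0, B=1: +0·20° lon, +1·10° lat → SW at lon -180°, lat -80°.
Square 4, 2: +4·2° lon, +2·1° lat → SW at lon -172°, lat -78°.
Subsquare k=10, p=15: +10·0.0833333° lon, +15·0.0416667° lat → SW at lon -171.167°, lat -77.375°.
Extended square 3, 1: +3·0.00833333° lon, +1·0.00416667° lat → SW at lon -171.142°, lat -77.3708°.
Cell spans 0.00833333° lon × 0.00416667° lat. Centre is SW corner plus half of each.
latitude -77.36875, longitude -171.13750.

-77.36875, -171.13750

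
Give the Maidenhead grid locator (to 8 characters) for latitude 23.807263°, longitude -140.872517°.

BL93nt53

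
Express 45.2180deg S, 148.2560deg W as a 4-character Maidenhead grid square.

Shift to the Maidenhead origin (180°W, 90°S): lon 31.74, lat 44.78.
Field: lon ⌊31.74/20⌋ = 1 → B; lat ⌊44.78/10⌋ = 4 → E.
Square: lon ⌊11.74/2⌋ = 5; lat ⌊4.78/1⌋ = 4.

BE54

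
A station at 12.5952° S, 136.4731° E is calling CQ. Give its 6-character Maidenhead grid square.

Add 180° to longitude and 90° to latitude: 316.4731, 77.4048.
Field (20°×10°, letters A–R): lon ⌊316.4731/20⌋ = 15 → P; lat ⌊77.4048/10⌋ = 7 → H.
Square (2°×1°, digits 0–9): lon ⌊16.4731/2⌋ = 8; lat ⌊7.4048/1⌋ = 7.
Subsquare (5′×2.5′, letters a–x): lon ⌊0.4731/0.0833333⌋ = 5 → f; lat ⌊0.4048/0.0416667⌋ = 9 → j.

PH87fj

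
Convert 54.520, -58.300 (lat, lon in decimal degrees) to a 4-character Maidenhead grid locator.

GO04

Shift to the Maidenhead origin (180°W, 90°S): lon 121.70, lat 144.52.
Field: lon ⌊121.70/20⌋ = 6 → G; lat ⌊144.52/10⌋ = 14 → O.
Square: lon ⌊1.70/2⌋ = 0; lat ⌊4.52/1⌋ = 4.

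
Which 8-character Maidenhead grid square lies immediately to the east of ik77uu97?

IK77vu07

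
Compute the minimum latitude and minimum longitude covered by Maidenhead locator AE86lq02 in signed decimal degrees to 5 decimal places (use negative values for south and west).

Field A=0, E=4: +0·20° lon, +4·10° lat → SW at lon -180°, lat -50°.
Square 8, 6: +8·2° lon, +6·1° lat → SW at lon -164°, lat -44°.
Subsquare l=11, q=16: +11·0.0833333° lon, +16·0.0416667° lat → SW at lon -163.083°, lat -43.3333°.
Extended square 0, 2: +0·0.00833333° lon, +2·0.00416667° lat → SW at lon -163.083°, lat -43.325°.
latitude -43.32500, longitude -163.08333.

-43.32500, -163.08333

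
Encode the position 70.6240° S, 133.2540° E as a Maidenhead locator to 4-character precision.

PB69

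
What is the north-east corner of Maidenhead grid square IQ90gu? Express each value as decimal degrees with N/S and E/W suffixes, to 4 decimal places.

Field I=8, Q=16: +8·20° lon, +16·10° lat → SW at lon -20°, lat 70°.
Square 9, 0: +9·2° lon, +0·1° lat → SW at lon -2°, lat 70°.
Subsquare g=6, u=20: +6·0.0833333° lon, +20·0.0416667° lat → SW at lon -1.5°, lat 70.8333°.
Cell spans 0.0833333° lon × 0.0416667° lat. NE corner is SW corner plus one full cell.
latitude 70.8750° N, longitude 1.4167° W.

70.8750° N, 1.4167° W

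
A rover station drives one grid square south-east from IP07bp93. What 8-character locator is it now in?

Longitude extended square 9; +1 → 10, wraps to 0, carry into subsquare.
Longitude subsquare b = 1; +1 → 2 = c.
Latitude extended square 3; −1 → 2.

IP07cp02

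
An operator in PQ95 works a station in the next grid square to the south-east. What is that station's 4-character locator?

QQ04

Longitude square 9; +1 → 10, wraps to 0, carry into field.
Longitude field P = 15; +1 → 16 = Q.
Latitude square 5; −1 → 4.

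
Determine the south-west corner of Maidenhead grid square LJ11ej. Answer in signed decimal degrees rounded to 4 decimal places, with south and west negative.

1.3750, 42.3333

Field L=11, J=9: +11·20° lon, +9·10° lat → SW at lon 40°, lat 0°.
Square 1, 1: +1·2° lon, +1·1° lat → SW at lon 42°, lat 1°.
Subsquare e=4, j=9: +4·0.0833333° lon, +9·0.0416667° lat → SW at lon 42.3333°, lat 1.375°.
latitude 1.3750, longitude 42.3333.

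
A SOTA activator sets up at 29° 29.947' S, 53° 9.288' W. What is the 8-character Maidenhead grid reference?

Add 180° to longitude and 90° to latitude: 126.84520, 60.50088.
Field: lon ⌊126.84520/20⌋ = 6 → G; lat ⌊60.50088/10⌋ = 6 → G.
Square: lon ⌊6.84520/2⌋ = 3; lat ⌊0.50088/1⌋ = 0.
Subsquare: lon ⌊0.84520/0.0833333⌋ = 10 → k; lat ⌊0.50088/0.0416667⌋ = 12 → m.
Extended square: lon ⌊0.01187/0.00833333⌋ = 1; lat ⌊0.00088/0.00416667⌋ = 0.

GG30km10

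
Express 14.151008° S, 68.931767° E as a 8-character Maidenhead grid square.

Shift to the Maidenhead origin (180°W, 90°S): lon 248.93177, lat 75.84899.
Field: 248.93177/20 → 12 → M, 75.84899/10 → 7 → H; chars MH.
Square: 8.93177/2 → 4, 5.84899/1 → 5; chars 45.
Subsquare: 0.93177/0.0833333 → 11 → l, 0.84899/0.0416667 → 20 → u; chars lu.
Extended square: 0.01510/0.00833333 → 1, 0.01566/0.00416667 → 3; chars 13.

MH45lu13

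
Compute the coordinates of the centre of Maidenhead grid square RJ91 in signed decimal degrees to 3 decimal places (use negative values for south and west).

1.500, 179.000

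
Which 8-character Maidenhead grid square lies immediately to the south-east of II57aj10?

Longitude extended square 1; +1 → 2.
Latitude extended square 0; −1 → -1, wraps to 9, carry into subsquare.
Latitude subsquare j = 9; −1 → 8 = i.

II57ai29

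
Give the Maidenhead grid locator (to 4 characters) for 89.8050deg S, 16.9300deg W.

Offset from 180°W / 90°S: lon 163.07°, lat 0.19°.
Field: lon ⌊163.07/20⌋ = 8 → I; lat ⌊0.19/10⌋ = 0 → A.
Square: lon ⌊3.07/2⌋ = 1; lat ⌊0.19/1⌋ = 0.

IA10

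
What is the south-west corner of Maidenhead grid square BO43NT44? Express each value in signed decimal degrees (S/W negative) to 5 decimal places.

53.80833, -150.88333

Field B=1, O=14: +1·20° lon, +14·10° lat → SW at lon -160°, lat 50°.
Square 4, 3: +4·2° lon, +3·1° lat → SW at lon -152°, lat 53°.
Subsquare n=13, t=19: +13·0.0833333° lon, +19·0.0416667° lat → SW at lon -150.917°, lat 53.7917°.
Extended square 4, 4: +4·0.00833333° lon, +4·0.00416667° lat → SW at lon -150.883°, lat 53.8083°.
latitude 53.80833, longitude -150.88333.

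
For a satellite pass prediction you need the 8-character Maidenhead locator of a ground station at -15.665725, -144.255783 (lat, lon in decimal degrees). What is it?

Offset from 180°W / 90°S: lon 35.74422°, lat 74.33428°.
Field: 35.74422/20 → 1 → B, 74.33428/10 → 7 → H; chars BH.
Square: 15.74422/2 → 7, 4.33428/1 → 4; chars 74.
Subsquare: 1.74422/0.0833333 → 20 → u, 0.33428/0.0416667 → 8 → i; chars ui.
Extended square: 0.07755/0.00833333 → 9, 0.00094/0.00416667 → 0; chars 90.

BH74ui90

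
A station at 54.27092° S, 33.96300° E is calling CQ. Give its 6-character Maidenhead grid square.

KD65xr

Offset from 180°W / 90°S: lon 213.9630°, lat 35.7291°.
Field (20°×10°, letters A–R): lon ⌊213.9630/20⌋ = 10 → K; lat ⌊35.7291/10⌋ = 3 → D.
Square (2°×1°, digits 0–9): lon ⌊13.9630/2⌋ = 6; lat ⌊5.7291/1⌋ = 5.
Subsquare (5′×2.5′, letters a–x): lon ⌊1.9630/0.0833333⌋ = 23 → x; lat ⌊0.7291/0.0416667⌋ = 17 → r.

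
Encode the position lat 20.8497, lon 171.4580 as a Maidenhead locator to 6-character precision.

Shift to the Maidenhead origin (180°W, 90°S): lon 351.4580, lat 110.8497.
Field: lon ⌊351.4580/20⌋ = 17 → R; lat ⌊110.8497/10⌋ = 11 → L.
Square: lon ⌊11.4580/2⌋ = 5; lat ⌊0.8497/1⌋ = 0.
Subsquare: lon ⌊1.4580/0.0833333⌋ = 17 → r; lat ⌊0.8497/0.0416667⌋ = 20 → u.

RL50ru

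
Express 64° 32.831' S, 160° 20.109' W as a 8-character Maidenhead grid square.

AC95tk98

Offset from 180°W / 90°S: lon 19.66485°, lat 25.45282°.
Field: 19.66485/20 → 0 → A, 25.45282/10 → 2 → C; chars AC.
Square: 19.66485/2 → 9, 5.45282/1 → 5; chars 95.
Subsquare: 1.66485/0.0833333 → 19 → t, 0.45282/0.0416667 → 10 → k; chars tk.
Extended square: 0.08152/0.00833333 → 9, 0.03615/0.00416667 → 8; chars 98.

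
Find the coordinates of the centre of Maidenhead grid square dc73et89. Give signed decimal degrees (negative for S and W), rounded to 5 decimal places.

Field D=3, C=2: +3·20° lon, +2·10° lat → SW at lon -120°, lat -70°.
Square 7, 3: +7·2° lon, +3·1° lat → SW at lon -106°, lat -67°.
Subsquare e=4, t=19: +4·0.0833333° lon, +19·0.0416667° lat → SW at lon -105.667°, lat -66.2083°.
Extended square 8, 9: +8·0.00833333° lon, +9·0.00416667° lat → SW at lon -105.6°, lat -66.1708°.
Cell spans 0.00833333° lon × 0.00416667° lat. Centre is SW corner plus half of each.
latitude -66.16875, longitude -105.59583.

-66.16875, -105.59583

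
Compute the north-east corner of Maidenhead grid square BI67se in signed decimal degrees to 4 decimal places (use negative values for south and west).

Field B=1, I=8: +1·20° lon, +8·10° lat → SW at lon -160°, lat -10°.
Square 6, 7: +6·2° lon, +7·1° lat → SW at lon -148°, lat -3°.
Subsquare s=18, e=4: +18·0.0833333° lon, +4·0.0416667° lat → SW at lon -146.5°, lat -2.83333°.
Cell spans 0.0833333° lon × 0.0416667° lat. NE corner is SW corner plus one full cell.
latitude -2.7917, longitude -146.4167.

-2.7917, -146.4167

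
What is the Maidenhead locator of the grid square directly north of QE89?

QF80

Latitude square 9; +1 → 10, wraps to 0, carry into field.
Latitude field E = 4; +1 → 5 = F.
The longitude characters are unchanged.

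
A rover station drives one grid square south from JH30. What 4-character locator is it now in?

Latitude square 0; −1 → -1, wraps to 9, carry into field.
Latitude field H = 7; −1 → 6 = G.
The longitude characters are unchanged.

JG39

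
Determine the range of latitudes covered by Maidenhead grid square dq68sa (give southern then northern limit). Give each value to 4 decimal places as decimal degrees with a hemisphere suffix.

78.0000° N, 78.0417° N

Field D=3, Q=16: +3·20° lon, +16·10° lat → SW at lon -120°, lat 70°.
Square 6, 8: +6·2° lon, +8·1° lat → SW at lon -108°, lat 78°.
Subsquare s=18, a=0: +18·0.0833333° lon, +0·0.0416667° lat → SW at lon -106.5°, lat 78°.
Cell spans 0.0833333° lon × 0.0416667° lat.
south 78.0000° N, north 78.0417° N.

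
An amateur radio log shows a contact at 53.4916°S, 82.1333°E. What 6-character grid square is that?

ND16bm

Shift to the Maidenhead origin (180°W, 90°S): lon 262.1333, lat 36.5084.
Field (20°×10°, letters A–R): lon ⌊262.1333/20⌋ = 13 → N; lat ⌊36.5084/10⌋ = 3 → D.
Square (2°×1°, digits 0–9): lon ⌊2.1333/2⌋ = 1; lat ⌊6.5084/1⌋ = 6.
Subsquare (5′×2.5′, letters a–x): lon ⌊0.1333/0.0833333⌋ = 1 → b; lat ⌊0.5084/0.0416667⌋ = 12 → m.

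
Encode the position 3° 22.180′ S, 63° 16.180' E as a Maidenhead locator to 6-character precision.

MI16pp

Add 180° to longitude and 90° to latitude: 243.2697, 86.6303.
Field: 243.2697/20 → 12 → M, 86.6303/10 → 8 → I; chars MI.
Square: 3.2697/2 → 1, 6.6303/1 → 6; chars 16.
Subsquare: 1.2697/0.0833333 → 15 → p, 0.6303/0.0416667 → 15 → p; chars pp.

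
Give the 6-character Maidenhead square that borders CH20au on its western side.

CH10xu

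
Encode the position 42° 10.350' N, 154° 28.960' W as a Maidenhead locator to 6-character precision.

Offset from 180°W / 90°S: lon 25.5173°, lat 132.1725°.
Field: 25.5173/20 → 1 → B, 132.1725/10 → 13 → N; chars BN.
Square: 5.5173/2 → 2, 2.1725/1 → 2; chars 22.
Subsquare: 1.5173/0.0833333 → 18 → s, 0.1725/0.0416667 → 4 → e; chars se.

BN22se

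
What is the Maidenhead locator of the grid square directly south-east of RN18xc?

Longitude subsquare x = 23; +1 → 24, wraps to 0 = a, carry into square.
Longitude square 1; +1 → 2.
Latitude subsquare c = 2; −1 → 1 = b.

RN28ab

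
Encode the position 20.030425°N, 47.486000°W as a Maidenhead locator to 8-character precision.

GL60ga17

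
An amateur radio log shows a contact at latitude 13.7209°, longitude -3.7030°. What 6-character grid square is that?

Shift to the Maidenhead origin (180°W, 90°S): lon 176.2970, lat 103.7209.
Field: lon ⌊176.2970/20⌋ = 8 → I; lat ⌊103.7209/10⌋ = 10 → K.
Square: lon ⌊16.2970/2⌋ = 8; lat ⌊3.7209/1⌋ = 3.
Subsquare: lon ⌊0.2970/0.0833333⌋ = 3 → d; lat ⌊0.7209/0.0416667⌋ = 17 → r.

IK83dr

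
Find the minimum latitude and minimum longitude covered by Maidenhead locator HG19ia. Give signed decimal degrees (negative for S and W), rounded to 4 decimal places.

-21.0000, -37.3333

Field H=7, G=6: +7·20° lon, +6·10° lat → SW at lon -40°, lat -30°.
Square 1, 9: +1·2° lon, +9·1° lat → SW at lon -38°, lat -21°.
Subsquare i=8, a=0: +8·0.0833333° lon, +0·0.0416667° lat → SW at lon -37.3333°, lat -21°.
latitude -21.0000, longitude -37.3333.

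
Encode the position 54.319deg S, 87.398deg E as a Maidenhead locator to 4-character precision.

ND35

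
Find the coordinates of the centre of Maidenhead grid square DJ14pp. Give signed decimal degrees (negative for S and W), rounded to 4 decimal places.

Field D=3, J=9: +3·20° lon, +9·10° lat → SW at lon -120°, lat 0°.
Square 1, 4: +1·2° lon, +4·1° lat → SW at lon -118°, lat 4°.
Subsquare p=15, p=15: +15·0.0833333° lon, +15·0.0416667° lat → SW at lon -116.75°, lat 4.625°.
Cell spans 0.0833333° lon × 0.0416667° lat. Centre is SW corner plus half of each.
latitude 4.6458, longitude -116.7083.

4.6458, -116.7083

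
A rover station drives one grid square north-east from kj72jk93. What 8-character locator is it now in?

KJ72kk04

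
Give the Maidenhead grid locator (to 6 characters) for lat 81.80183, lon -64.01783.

Add 180° to longitude and 90° to latitude: 115.9822, 171.8018.
Field: 115.9822/20 → 5 → F, 171.8018/10 → 17 → R; chars FR.
Square: 15.9822/2 → 7, 1.8018/1 → 1; chars 71.
Subsquare: 1.9822/0.0833333 → 23 → x, 0.8018/0.0416667 → 19 → t; chars xt.

FR71xt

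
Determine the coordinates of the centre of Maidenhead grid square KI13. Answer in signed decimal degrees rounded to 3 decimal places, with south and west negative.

-6.500, 23.000

Field K=10, I=8: +10·20° lon, +8·10° lat → SW at lon 20°, lat -10°.
Square 1, 3: +1·2° lon, +3·1° lat → SW at lon 22°, lat -7°.
Cell spans 2° lon × 1° lat. Centre is SW corner plus half of each.
latitude -6.500, longitude 23.000.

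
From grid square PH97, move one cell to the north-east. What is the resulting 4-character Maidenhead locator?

Longitude square 9; +1 → 10, wraps to 0, carry into field.
Longitude field P = 15; +1 → 16 = Q.
Latitude square 7; +1 → 8.

QH08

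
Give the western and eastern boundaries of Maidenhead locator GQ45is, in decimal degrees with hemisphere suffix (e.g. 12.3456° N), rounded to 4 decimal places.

Field G=6, Q=16: +6·20° lon, +16·10° lat → SW at lon -60°, lat 70°.
Square 4, 5: +4·2° lon, +5·1° lat → SW at lon -52°, lat 75°.
Subsquare i=8, s=18: +8·0.0833333° lon, +18·0.0416667° lat → SW at lon -51.3333°, lat 75.75°.
Cell spans 0.0833333° lon × 0.0416667° lat.
west 51.3333° W, east 51.2500° W.

51.3333° W, 51.2500° W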